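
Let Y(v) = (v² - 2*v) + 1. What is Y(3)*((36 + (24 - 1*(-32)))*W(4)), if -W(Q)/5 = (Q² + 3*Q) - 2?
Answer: -47840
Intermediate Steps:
Y(v) = 1 + v² - 2*v
W(Q) = 10 - 15*Q - 5*Q² (W(Q) = -5*((Q² + 3*Q) - 2) = -5*(-2 + Q² + 3*Q) = 10 - 15*Q - 5*Q²)
Y(3)*((36 + (24 - 1*(-32)))*W(4)) = (1 + 3² - 2*3)*((36 + (24 - 1*(-32)))*(10 - 15*4 - 5*4²)) = (1 + 9 - 6)*((36 + (24 + 32))*(10 - 60 - 5*16)) = 4*((36 + 56)*(10 - 60 - 80)) = 4*(92*(-130)) = 4*(-11960) = -47840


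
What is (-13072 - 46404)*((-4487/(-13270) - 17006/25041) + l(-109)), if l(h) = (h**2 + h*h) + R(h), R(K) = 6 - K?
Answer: -235943439046040906/166147035 ≈ -1.4201e+9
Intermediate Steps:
l(h) = 6 - h + 2*h**2 (l(h) = (h**2 + h*h) + (6 - h) = (h**2 + h**2) + (6 - h) = 2*h**2 + (6 - h) = 6 - h + 2*h**2)
(-13072 - 46404)*((-4487/(-13270) - 17006/25041) + l(-109)) = (-13072 - 46404)*((-4487/(-13270) - 17006/25041) + (6 - 1*(-109) + 2*(-109)**2)) = -59476*((-4487*(-1/13270) - 17006*1/25041) + (6 + 109 + 2*11881)) = -59476*((4487/13270 - 17006/25041) + (6 + 109 + 23762)) = -59476*(-113310653/332294070 + 23877) = -59476*7934072198737/332294070 = -235943439046040906/166147035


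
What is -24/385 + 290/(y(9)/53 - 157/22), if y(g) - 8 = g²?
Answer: -18619516/349965 ≈ -53.204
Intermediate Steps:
y(g) = 8 + g²
-24/385 + 290/(y(9)/53 - 157/22) = -24/385 + 290/((8 + 9²)/53 - 157/22) = -24*1/385 + 290/((8 + 81)*(1/53) - 157*1/22) = -24/385 + 290/(89*(1/53) - 157/22) = -24/385 + 290/(89/53 - 157/22) = -24/385 + 290/(-6363/1166) = -24/385 + 290*(-1166/6363) = -24/385 - 338140/6363 = -18619516/349965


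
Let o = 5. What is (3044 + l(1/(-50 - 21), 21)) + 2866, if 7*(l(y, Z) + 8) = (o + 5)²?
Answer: 41414/7 ≈ 5916.3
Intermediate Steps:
l(y, Z) = 44/7 (l(y, Z) = -8 + (5 + 5)²/7 = -8 + (⅐)*10² = -8 + (⅐)*100 = -8 + 100/7 = 44/7)
(3044 + l(1/(-50 - 21), 21)) + 2866 = (3044 + 44/7) + 2866 = 21352/7 + 2866 = 41414/7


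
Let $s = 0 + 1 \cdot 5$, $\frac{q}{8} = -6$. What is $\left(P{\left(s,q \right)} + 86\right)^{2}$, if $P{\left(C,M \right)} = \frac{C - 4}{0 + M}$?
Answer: $\frac{17032129}{2304} \approx 7392.4$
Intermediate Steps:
$q = -48$ ($q = 8 \left(-6\right) = -48$)
$s = 5$ ($s = 0 + 5 = 5$)
$P{\left(C,M \right)} = \frac{-4 + C}{M}$
$\left(P{\left(s,q \right)} + 86\right)^{2} = \left(\frac{-4 + 5}{-48} + 86\right)^{2} = \left(\left(- \frac{1}{48}\right) 1 + 86\right)^{2} = \left(- \frac{1}{48} + 86\right)^{2} = \left(\frac{4127}{48}\right)^{2} = \frac{17032129}{2304}$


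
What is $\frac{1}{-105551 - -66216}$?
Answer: $- \frac{1}{39335} \approx -2.5423 \cdot 10^{-5}$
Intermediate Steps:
$\frac{1}{-105551 - -66216} = \frac{1}{-105551 + 66216} = \frac{1}{-39335} = - \frac{1}{39335}$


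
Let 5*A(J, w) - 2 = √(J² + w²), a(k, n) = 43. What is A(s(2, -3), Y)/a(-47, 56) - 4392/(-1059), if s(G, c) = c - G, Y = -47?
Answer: 315466/75895 + √2234/215 ≈ 4.3764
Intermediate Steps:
A(J, w) = ⅖ + √(J² + w²)/5
A(s(2, -3), Y)/a(-47, 56) - 4392/(-1059) = (⅖ + √((-3 - 1*2)² + (-47)²)/5)/43 - 4392/(-1059) = (⅖ + √((-3 - 2)² + 2209)/5)*(1/43) - 4392*(-1/1059) = (⅖ + √((-5)² + 2209)/5)*(1/43) + 1464/353 = (⅖ + √(25 + 2209)/5)*(1/43) + 1464/353 = (⅖ + √2234/5)*(1/43) + 1464/353 = (2/215 + √2234/215) + 1464/353 = 315466/75895 + √2234/215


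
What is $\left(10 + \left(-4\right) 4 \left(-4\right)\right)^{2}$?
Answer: $5476$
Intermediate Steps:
$\left(10 + \left(-4\right) 4 \left(-4\right)\right)^{2} = \left(10 - -64\right)^{2} = \left(10 + 64\right)^{2} = 74^{2} = 5476$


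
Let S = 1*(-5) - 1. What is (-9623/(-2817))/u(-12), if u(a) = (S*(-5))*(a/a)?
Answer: 9623/84510 ≈ 0.11387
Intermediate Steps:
S = -6 (S = -5 - 1 = -6)
u(a) = 30 (u(a) = (-6*(-5))*(a/a) = 30*1 = 30)
(-9623/(-2817))/u(-12) = -9623/(-2817)/30 = -9623*(-1/2817)*(1/30) = (9623/2817)*(1/30) = 9623/84510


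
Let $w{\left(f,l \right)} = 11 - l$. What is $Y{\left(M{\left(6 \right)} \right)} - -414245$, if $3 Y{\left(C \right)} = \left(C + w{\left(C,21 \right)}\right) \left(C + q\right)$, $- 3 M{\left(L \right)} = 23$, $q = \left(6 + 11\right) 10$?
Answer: $\frac{11158804}{27} \approx 4.1329 \cdot 10^{5}$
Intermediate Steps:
$q = 170$ ($q = 17 \cdot 10 = 170$)
$M{\left(L \right)} = - \frac{23}{3}$ ($M{\left(L \right)} = \left(- \frac{1}{3}\right) 23 = - \frac{23}{3}$)
$Y{\left(C \right)} = \frac{\left(-10 + C\right) \left(170 + C\right)}{3}$ ($Y{\left(C \right)} = \frac{\left(C + \left(11 - 21\right)\right) \left(C + 170\right)}{3} = \frac{\left(C + \left(11 - 21\right)\right) \left(170 + C\right)}{3} = \frac{\left(C - 10\right) \left(170 + C\right)}{3} = \frac{\left(-10 + C\right) \left(170 + C\right)}{3}$)
$Y{\left(M{\left(6 \right)} \right)} - -414245 = \left(- \frac{1700}{3} + \frac{\left(- \frac{23}{3}\right)^{2}}{3} + \frac{160}{3} \left(- \frac{23}{3}\right)\right) - -414245 = \left(- \frac{1700}{3} + \frac{1}{3} \cdot \frac{529}{9} - \frac{3680}{9}\right) + 414245 = \left(- \frac{1700}{3} + \frac{529}{27} - \frac{3680}{9}\right) + 414245 = - \frac{25811}{27} + 414245 = \frac{11158804}{27}$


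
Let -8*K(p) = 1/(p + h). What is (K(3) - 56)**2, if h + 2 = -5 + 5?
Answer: 201601/64 ≈ 3150.0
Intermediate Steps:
h = -2 (h = -2 + (-5 + 5) = -2 + 0 = -2)
K(p) = -1/(8*(-2 + p)) (K(p) = -1/(8*(p - 2)) = -1/(8*(-2 + p)))
(K(3) - 56)**2 = (-1/(-16 + 8*3) - 56)**2 = (-1/(-16 + 24) - 56)**2 = (-1/8 - 56)**2 = (-449/8)**2 = 201601/64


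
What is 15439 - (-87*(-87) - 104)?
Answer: 7974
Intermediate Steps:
15439 - (-87*(-87) - 104) = 15439 - (7569 - 104) = 15439 - 1*7465 = 15439 - 7465 = 7974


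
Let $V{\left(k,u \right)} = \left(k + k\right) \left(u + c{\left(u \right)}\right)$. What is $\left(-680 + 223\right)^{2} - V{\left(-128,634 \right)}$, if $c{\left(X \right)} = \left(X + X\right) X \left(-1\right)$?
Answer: $-205430319$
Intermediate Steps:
$c{\left(X \right)} = - 2 X^{2}$ ($c{\left(X \right)} = 2 X X \left(-1\right) = 2 X^{2} \left(-1\right) = - 2 X^{2}$)
$V{\left(k,u \right)} = 2 k \left(u - 2 u^{2}\right)$ ($V{\left(k,u \right)} = \left(k + k\right) \left(u - 2 u^{2}\right) = 2 k \left(u - 2 u^{2}\right)$)
$\left(-680 + 223\right)^{2} - V{\left(-128,634 \right)} = \left(-680 + 223\right)^{2} - 2 \left(-128\right) 634 \left(1 - 1268\right) = \left(-457\right)^{2} - 2 \left(-128\right) 634 \left(1 - 1268\right) = 208849 - 2 \left(-128\right) 634 \left(-1267\right) = 208849 - 205639168 = -205430319$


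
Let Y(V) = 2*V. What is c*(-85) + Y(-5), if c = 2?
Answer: -180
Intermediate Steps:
c*(-85) + Y(-5) = 2*(-85) + 2*(-5) = -170 - 10 = -180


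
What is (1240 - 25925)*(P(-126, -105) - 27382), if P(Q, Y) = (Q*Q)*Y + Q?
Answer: 41828436280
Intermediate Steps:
P(Q, Y) = Q + Y*Q² (P(Q, Y) = Q²*Y + Q = Y*Q² + Q = Q + Y*Q²)
(1240 - 25925)*(P(-126, -105) - 27382) = (1240 - 25925)*(-126*(1 - 126*(-105)) - 27382) = -24685*(-126*(1 + 13230) - 27382) = -24685*(-126*13231 - 27382) = -24685*(-1667106 - 27382) = -24685*(-1694488) = 41828436280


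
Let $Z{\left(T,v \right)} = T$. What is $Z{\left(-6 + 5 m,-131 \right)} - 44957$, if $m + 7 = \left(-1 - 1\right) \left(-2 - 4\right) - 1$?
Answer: $-44943$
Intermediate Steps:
$m = 4$ ($m = -7 - \left(1 - \left(-1 - 1\right) \left(-2 - 4\right)\right) = -7 - -11 = -7 + \left(12 - 1\right) = -7 + 11 = 4$)
$Z{\left(-6 + 5 m,-131 \right)} - 44957 = \left(-6 + 5 \cdot 4\right) - 44957 = \left(-6 + 20\right) - 44957 = 14 - 44957 = -44943$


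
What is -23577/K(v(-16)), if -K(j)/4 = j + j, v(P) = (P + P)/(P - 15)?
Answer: 730887/256 ≈ 2855.0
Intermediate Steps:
v(P) = 2*P/(-15 + P) (v(P) = (2*P)/(-15 + P) = 2*P/(-15 + P))
K(j) = -8*j (K(j) = -4*(j + j) = -8*j)
-23577/K(v(-16)) = -23577/((-16*(-16)/(-15 - 16))) = -23577/((-16*(-16)/(-31))) = -23577/((-16*(-16)*(-1)/31)) = -23577/((-8*32/31)) = -23577/(-256/31) = -23577*(-31/256) = 730887/256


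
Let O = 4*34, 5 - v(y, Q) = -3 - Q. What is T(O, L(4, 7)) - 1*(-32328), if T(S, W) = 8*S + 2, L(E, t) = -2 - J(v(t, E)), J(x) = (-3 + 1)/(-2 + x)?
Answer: 33418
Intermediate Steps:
v(y, Q) = 8 + Q (v(y, Q) = 5 - (-3 - Q) = 5 + (3 + Q) = 8 + Q)
J(x) = -2/(-2 + x)
L(E, t) = -2 + 2/(6 + E) (L(E, t) = -2 - (-2)/(-2 + (8 + E)) = -2 - (-2)/(6 + E) = -2 + 2/(6 + E))
O = 136
T(S, W) = 2 + 8*S
T(O, L(4, 7)) - 1*(-32328) = (2 + 8*136) - 1*(-32328) = (2 + 1088) + 32328 = 1090 + 32328 = 33418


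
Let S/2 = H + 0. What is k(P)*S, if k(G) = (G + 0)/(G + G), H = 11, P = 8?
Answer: 11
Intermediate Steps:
k(G) = ½ (k(G) = G/((2*G)) = G*(1/(2*G)) = ½)
S = 22 (S = 2*(11 + 0) = 2*11 = 22)
k(P)*S = (½)*22 = 11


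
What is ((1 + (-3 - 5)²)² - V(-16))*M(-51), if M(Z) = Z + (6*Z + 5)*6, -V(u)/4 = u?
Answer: -7726977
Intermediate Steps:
V(u) = -4*u
M(Z) = 30 + 37*Z (M(Z) = Z + (5 + 6*Z)*6 = Z + (30 + 36*Z) = 30 + 37*Z)
((1 + (-3 - 5)²)² - V(-16))*M(-51) = ((1 + (-3 - 5)²)² - (-4)*(-16))*(30 + 37*(-51)) = ((1 + (-8)²)² - 1*64)*(30 - 1887) = ((1 + 64)² - 64)*(-1857) = (65² - 64)*(-1857) = (4225 - 64)*(-1857) = 4161*(-1857) = -7726977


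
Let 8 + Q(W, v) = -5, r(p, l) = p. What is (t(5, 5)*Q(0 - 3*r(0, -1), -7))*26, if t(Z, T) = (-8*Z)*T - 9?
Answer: 70642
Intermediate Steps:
t(Z, T) = -9 - 8*T*Z (t(Z, T) = -8*T*Z - 9 = -9 - 8*T*Z)
Q(W, v) = -13 (Q(W, v) = -8 - 5 = -13)
(t(5, 5)*Q(0 - 3*r(0, -1), -7))*26 = ((-9 - 8*5*5)*(-13))*26 = ((-9 - 200)*(-13))*26 = -209*(-13)*26 = 2717*26 = 70642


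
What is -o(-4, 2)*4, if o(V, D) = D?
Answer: -8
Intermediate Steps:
-o(-4, 2)*4 = -1*2*4 = -2*4 = -8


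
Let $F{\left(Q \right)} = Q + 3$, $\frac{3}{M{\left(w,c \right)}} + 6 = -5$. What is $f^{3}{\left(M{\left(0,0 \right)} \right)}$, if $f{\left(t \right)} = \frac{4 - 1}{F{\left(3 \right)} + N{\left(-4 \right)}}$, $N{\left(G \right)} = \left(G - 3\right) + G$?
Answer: $- \frac{27}{125} \approx -0.216$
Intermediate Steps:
$M{\left(w,c \right)} = - \frac{3}{11}$ ($M{\left(w,c \right)} = \frac{3}{-6 - 5} = \frac{3}{-11} = 3 \left(- \frac{1}{11}\right) = - \frac{3}{11}$)
$F{\left(Q \right)} = 3 + Q$
$N{\left(G \right)} = -3 + 2 G$ ($N{\left(G \right)} = \left(-3 + G\right) + G = -3 + 2 G$)
$f{\left(t \right)} = - \frac{3}{5}$ ($f{\left(t \right)} = \frac{4 - 1}{\left(3 + 3\right) + \left(-3 + 2 \left(-4\right)\right)} = \frac{3}{6 - 11} = \frac{3}{-5} = 3 \left(- \frac{1}{5}\right) = - \frac{3}{5}$)
$f^{3}{\left(M{\left(0,0 \right)} \right)} = \left(- \frac{3}{5}\right)^{3} = - \frac{27}{125}$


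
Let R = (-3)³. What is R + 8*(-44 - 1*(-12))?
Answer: -283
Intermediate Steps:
R = -27
R + 8*(-44 - 1*(-12)) = -27 + 8*(-44 - 1*(-12)) = -27 + 8*(-44 + 12) = -27 + 8*(-32) = -27 - 256 = -283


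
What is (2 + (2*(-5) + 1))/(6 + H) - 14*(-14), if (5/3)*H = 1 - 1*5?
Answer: 3493/18 ≈ 194.06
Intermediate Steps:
H = -12/5 (H = 3*(1 - 1*5)/5 = 3*(1 - 5)/5 = (⅗)*(-4) = -12/5 ≈ -2.4000)
(2 + (2*(-5) + 1))/(6 + H) - 14*(-14) = (2 + (2*(-5) + 1))/(6 - 12/5) - 14*(-14) = (2 + (-10 + 1))/(18/5) + 196 = (2 - 9)*(5/18) + 196 = -7*5/18 + 196 = -35/18 + 196 = 3493/18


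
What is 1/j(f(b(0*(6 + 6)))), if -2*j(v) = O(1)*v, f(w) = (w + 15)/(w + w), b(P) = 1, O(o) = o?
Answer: -¼ ≈ -0.25000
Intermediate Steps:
f(w) = (15 + w)/(2*w) (f(w) = (15 + w)/((2*w)) = (15 + w)*(1/(2*w)) = (15 + w)/(2*w))
j(v) = -v/2
1/j(f(b(0*(6 + 6)))) = 1/(-(15 + 1)/(4*1)) = 1/(-16/4) = 1/(-½*8) = 1/(-4) = -¼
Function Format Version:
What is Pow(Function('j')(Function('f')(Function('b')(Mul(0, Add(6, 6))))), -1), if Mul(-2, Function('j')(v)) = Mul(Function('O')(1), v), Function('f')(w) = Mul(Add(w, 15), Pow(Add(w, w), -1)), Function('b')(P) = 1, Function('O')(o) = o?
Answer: Rational(-1, 4) ≈ -0.25000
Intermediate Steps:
Function('f')(w) = Mul(Rational(1, 2), Pow(w, -1), Add(15, w)) (Function('f')(w) = Mul(Add(15, w), Pow(Mul(2, w), -1)) = Mul(Add(15, w), Mul(Rational(1, 2), Pow(w, -1))) = Mul(Rational(1, 2), Pow(w, -1), Add(15, w)))
Function('j')(v) = Mul(Rational(-1, 2), v) (Function('j')(v) = Mul(Rational(-1, 2), Mul(1, v)) = Mul(Rational(-1, 2), v))
Pow(Function('j')(Function('f')(Function('b')(Mul(0, Add(6, 6))))), -1) = Pow(Mul(Rational(-1, 2), Mul(Rational(1, 2), Pow(1, -1), Add(15, 1))), -1) = Pow(Mul(Rational(-1, 2), Mul(Rational(1, 2), 1, 16)), -1) = Pow(Mul(Rational(-1, 2), 8), -1) = Pow(-4, -1) = Rational(-1, 4)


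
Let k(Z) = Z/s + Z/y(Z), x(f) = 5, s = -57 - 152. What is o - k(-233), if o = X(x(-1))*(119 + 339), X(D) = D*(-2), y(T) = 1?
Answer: -908756/209 ≈ -4348.1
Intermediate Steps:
s = -209
X(D) = -2*D
k(Z) = 208*Z/209 (k(Z) = Z/(-209) + Z/1 = Z*(-1/209) + Z*1 = -Z/209 + Z = 208*Z/209)
o = -4580 (o = (-2*5)*(119 + 339) = -10*458 = -4580)
o - k(-233) = -4580 - 208*(-233)/209 = -4580 - 1*(-48464/209) = -4580 + 48464/209 = -908756/209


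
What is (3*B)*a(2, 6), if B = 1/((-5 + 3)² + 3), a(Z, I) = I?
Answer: 18/7 ≈ 2.5714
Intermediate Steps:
B = ⅐ (B = 1/((-2)² + 3) = 1/(4 + 3) = 1/7 = ⅐ ≈ 0.14286)
(3*B)*a(2, 6) = (3*(⅐))*6 = (3/7)*6 = 18/7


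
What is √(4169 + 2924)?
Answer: √7093 ≈ 84.220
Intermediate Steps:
√(4169 + 2924) = √7093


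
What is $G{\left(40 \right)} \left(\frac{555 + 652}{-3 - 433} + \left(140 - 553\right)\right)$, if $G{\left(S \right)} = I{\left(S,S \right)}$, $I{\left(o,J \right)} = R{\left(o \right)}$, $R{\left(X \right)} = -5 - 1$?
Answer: $\frac{543825}{218} \approx 2494.6$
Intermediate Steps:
$R{\left(X \right)} = -6$
$I{\left(o,J \right)} = -6$
$G{\left(S \right)} = -6$
$G{\left(40 \right)} \left(\frac{555 + 652}{-3 - 433} + \left(140 - 553\right)\right) = - 6 \left(\frac{555 + 652}{-3 - 433} + \left(140 - 553\right)\right) = - 6 \left(\frac{1207}{-436} - 413\right) = - 6 \left(1207 \left(- \frac{1}{436}\right) - 413\right) = - 6 \left(- \frac{1207}{436} - 413\right) = \left(-6\right) \left(- \frac{181275}{436}\right) = \frac{543825}{218}$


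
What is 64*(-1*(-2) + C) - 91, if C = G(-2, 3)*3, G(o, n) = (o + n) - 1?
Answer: 37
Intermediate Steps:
G(o, n) = -1 + n + o (G(o, n) = (n + o) - 1 = -1 + n + o)
C = 0 (C = (-1 + 3 - 2)*3 = 0*3 = 0)
64*(-1*(-2) + C) - 91 = 64*(-1*(-2) + 0) - 91 = 64*(2 + 0) - 91 = 64*2 - 91 = 128 - 91 = 37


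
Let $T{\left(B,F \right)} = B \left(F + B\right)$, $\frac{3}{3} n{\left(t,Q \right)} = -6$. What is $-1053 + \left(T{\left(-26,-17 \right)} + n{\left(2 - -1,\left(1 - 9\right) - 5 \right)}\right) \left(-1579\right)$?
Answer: $-1756901$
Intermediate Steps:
$n{\left(t,Q \right)} = -6$
$T{\left(B,F \right)} = B \left(B + F\right)$
$-1053 + \left(T{\left(-26,-17 \right)} + n{\left(2 - -1,\left(1 - 9\right) - 5 \right)}\right) \left(-1579\right) = -1053 + \left(- 26 \left(-26 - 17\right) - 6\right) \left(-1579\right) = -1053 + \left(\left(-26\right) \left(-43\right) - 6\right) \left(-1579\right) = -1053 + \left(1118 - 6\right) \left(-1579\right) = -1053 + 1112 \left(-1579\right) = -1053 - 1755848 = -1756901$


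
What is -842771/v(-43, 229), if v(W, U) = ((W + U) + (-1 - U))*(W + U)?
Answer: 842771/8184 ≈ 102.98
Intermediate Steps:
v(W, U) = (-1 + W)*(U + W) (v(W, U) = ((U + W) + (-1 - U))*(U + W) = (-1 + W)*(U + W))
-842771/v(-43, 229) = -842771/((-43)² - 1*229 - 1*(-43) + 229*(-43)) = -842771/(1849 - 229 + 43 - 9847) = -842771/(-8184) = -842771*(-1/8184) = 842771/8184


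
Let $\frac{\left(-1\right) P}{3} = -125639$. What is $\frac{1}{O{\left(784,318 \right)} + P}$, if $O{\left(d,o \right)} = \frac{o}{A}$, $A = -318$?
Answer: $\frac{1}{376916} \approx 2.6531 \cdot 10^{-6}$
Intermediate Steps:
$O{\left(d,o \right)} = - \frac{o}{318}$ ($O{\left(d,o \right)} = \frac{o}{-318} = o \left(- \frac{1}{318}\right) = - \frac{o}{318}$)
$P = 376917$ ($P = \left(-3\right) \left(-125639\right) = 376917$)
$\frac{1}{O{\left(784,318 \right)} + P} = \frac{1}{\left(- \frac{1}{318}\right) 318 + 376917} = \frac{1}{-1 + 376917} = \frac{1}{376916}$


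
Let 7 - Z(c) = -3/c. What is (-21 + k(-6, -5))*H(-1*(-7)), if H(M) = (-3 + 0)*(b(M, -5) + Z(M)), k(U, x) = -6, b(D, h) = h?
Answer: 1377/7 ≈ 196.71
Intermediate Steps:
Z(c) = 7 + 3/c (Z(c) = 7 - (-3)/c = 7 + 3/c)
H(M) = -6 - 9/M (H(M) = (-3 + 0)*(-5 + (7 + 3/M)) = -3*(2 + 3/M) = -6 - 9/M)
(-21 + k(-6, -5))*H(-1*(-7)) = (-21 - 6)*(-6 - 9/((-1*(-7)))) = -27*(-6 - 9/7) = -27*(-51/7) = 1377/7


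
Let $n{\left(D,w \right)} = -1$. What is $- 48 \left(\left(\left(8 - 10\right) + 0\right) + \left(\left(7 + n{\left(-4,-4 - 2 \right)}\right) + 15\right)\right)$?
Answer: $-912$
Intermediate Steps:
$- 48 \left(\left(\left(8 - 10\right) + 0\right) + \left(\left(7 + n{\left(-4,-4 - 2 \right)}\right) + 15\right)\right) = - 48 \left(\left(\left(8 - 10\right) + 0\right) + \left(\left(7 - 1\right) + 15\right)\right) = - 48 \left(\left(-2 + 0\right) + \left(6 + 15\right)\right) = - 48 \left(-2 + 21\right) = \left(-48\right) 19 = -912$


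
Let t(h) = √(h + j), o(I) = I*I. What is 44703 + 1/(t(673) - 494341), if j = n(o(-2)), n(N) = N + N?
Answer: 10924207273496459/244373023600 - √681/244373023600 ≈ 44703.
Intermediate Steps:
o(I) = I²
n(N) = 2*N
j = 8 (j = 2*(-2)² = 2*4 = 8)
t(h) = √(8 + h) (t(h) = √(h + 8) = √(8 + h))
44703 + 1/(t(673) - 494341) = 44703 + 1/(√(8 + 673) - 494341) = 44703 + 1/(√681 - 494341) = 44703 + 1/(-494341 + √681)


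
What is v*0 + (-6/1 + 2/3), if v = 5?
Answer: -16/3 ≈ -5.3333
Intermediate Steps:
v*0 + (-6/1 + 2/3) = 5*0 + (-6/1 + 2/3) = 0 + (-6*1 + 2*(1/3)) = 0 + (-6 + 2/3) = 0 - 16/3 = -16/3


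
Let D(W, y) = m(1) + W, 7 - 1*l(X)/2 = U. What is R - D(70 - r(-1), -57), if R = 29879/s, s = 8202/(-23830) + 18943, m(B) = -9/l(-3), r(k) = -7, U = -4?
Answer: -186237628185/2482719184 ≈ -75.014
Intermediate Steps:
l(X) = 22 (l(X) = 14 - 2*(-4) = 14 + 8 = 22)
m(B) = -9/22
s = 225701744/11915 (s = 8202*(-1/23830) + 18943 = -4101/11915 + 18943 = 225701744/11915 ≈ 18943.)
D(W, y) = -9/22 + W
R = 356008285/225701744 (R = 29879/(225701744/11915) = 29879*(11915/225701744) = 356008285/225701744 ≈ 1.5773)
R - D(70 - r(-1), -57) = 356008285/225701744 - (-9/22 + (70 - 1*(-7))) = 356008285/225701744 - (-9/22 + (70 + 7)) = 356008285/225701744 - (-9/22 + 77) = 356008285/225701744 - 1*1685/22 = 356008285/225701744 - 1685/22 = -186237628185/2482719184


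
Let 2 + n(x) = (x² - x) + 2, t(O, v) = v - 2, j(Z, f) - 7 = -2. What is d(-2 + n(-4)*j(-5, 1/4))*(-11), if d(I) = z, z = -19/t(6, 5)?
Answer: 209/3 ≈ 69.667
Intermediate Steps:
j(Z, f) = 5 (j(Z, f) = 7 - 2 = 5)
t(O, v) = -2 + v
n(x) = x² - x (n(x) = -2 + ((x² - x) + 2) = -2 + (2 + x² - x) = x² - x)
z = -19/3 (z = -19/(-2 + 5) = -19/3 ≈ -6.3333)
d(I) = -19/3
d(-2 + n(-4)*j(-5, 1/4))*(-11) = -19/3*(-11) = 209/3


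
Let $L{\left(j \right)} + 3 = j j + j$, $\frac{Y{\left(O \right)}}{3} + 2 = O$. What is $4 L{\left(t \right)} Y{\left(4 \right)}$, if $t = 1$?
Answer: $-24$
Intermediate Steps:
$Y{\left(O \right)} = -6 + 3 O$
$L{\left(j \right)} = -3 + j + j^{2}$ ($L{\left(j \right)} = -3 + \left(j j + j\right) = -3 + \left(j^{2} + j\right) = -3 + \left(j + j^{2}\right) = -3 + j + j^{2}$)
$4 L{\left(t \right)} Y{\left(4 \right)} = 4 \left(-3 + 1 + 1^{2}\right) \left(-6 + 3 \cdot 4\right) = 4 \left(-3 + 1 + 1\right) \left(-6 + 12\right) = 4 \left(-1\right) 6 = \left(-4\right) 6 = -24$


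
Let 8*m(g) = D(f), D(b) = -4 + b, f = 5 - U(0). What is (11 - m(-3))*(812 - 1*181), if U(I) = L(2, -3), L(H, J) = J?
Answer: 13251/2 ≈ 6625.5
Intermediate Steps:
U(I) = -3
f = 8 (f = 5 - 1*(-3) = 5 + 3 = 8)
m(g) = ½ (m(g) = (-4 + 8)/8 = (⅛)*4 = ½)
(11 - m(-3))*(812 - 1*181) = (11 - 1*½)*(812 - 1*181) = (11 - ½)*(812 - 181) = (21/2)*631 = 13251/2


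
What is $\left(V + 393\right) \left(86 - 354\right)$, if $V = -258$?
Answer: $-36180$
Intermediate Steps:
$\left(V + 393\right) \left(86 - 354\right) = \left(-258 + 393\right) \left(86 - 354\right) = 135 \left(-268\right) = -36180$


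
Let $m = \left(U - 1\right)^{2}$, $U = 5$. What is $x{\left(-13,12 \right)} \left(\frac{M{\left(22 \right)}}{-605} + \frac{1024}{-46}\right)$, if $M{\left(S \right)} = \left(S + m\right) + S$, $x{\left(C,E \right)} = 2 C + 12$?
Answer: $\frac{871192}{2783} \approx 313.04$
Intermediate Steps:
$m = 16$ ($m = \left(5 - 1\right)^{2} = 4^{2} = 16$)
$x{\left(C,E \right)} = 12 + 2 C$
$M{\left(S \right)} = 16 + 2 S$ ($M{\left(S \right)} = \left(S + 16\right) + S = \left(16 + S\right) + S = 16 + 2 S$)
$x{\left(-13,12 \right)} \left(\frac{M{\left(22 \right)}}{-605} + \frac{1024}{-46}\right) = \left(12 + 2 \left(-13\right)\right) \left(\frac{16 + 2 \cdot 22}{-605} + \frac{1024}{-46}\right) = \left(12 - 26\right) \left(\left(16 + 44\right) \left(- \frac{1}{605}\right) + 1024 \left(- \frac{1}{46}\right)\right) = - 14 \left(60 \left(- \frac{1}{605}\right) - \frac{512}{23}\right) = - 14 \left(- \frac{12}{121} - \frac{512}{23}\right) = \left(-14\right) \left(- \frac{62228}{2783}\right) = \frac{871192}{2783}$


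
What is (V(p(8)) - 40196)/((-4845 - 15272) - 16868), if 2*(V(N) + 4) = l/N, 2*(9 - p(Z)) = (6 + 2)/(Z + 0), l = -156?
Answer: 683556/628745 ≈ 1.0872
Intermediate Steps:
p(Z) = 9 - 4/Z (p(Z) = 9 - (6 + 2)/(2*(Z + 0)) = 9 - 4/Z)
V(N) = -4 - 78/N (V(N) = -4 + (-156/N)/2 = -4 - 78/N)
(V(p(8)) - 40196)/((-4845 - 15272) - 16868) = ((-4 - 78/(9 - 4/8)) - 40196)/((-4845 - 15272) - 16868) = ((-4 - 78/(9 - 4*1/8)) - 40196)/(-20117 - 16868) = ((-4 - 78/(9 - 1/2)) - 40196)/(-36985) = ((-4 - 78/17/2) - 40196)*(-1/36985) = ((-4 - 78*2/17) - 40196)*(-1/36985) = ((-4 - 156/17) - 40196)*(-1/36985) = (-224/17 - 40196)*(-1/36985) = -683556/17*(-1/36985) = 683556/628745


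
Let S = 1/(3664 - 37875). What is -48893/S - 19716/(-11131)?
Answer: 18618583546129/11131 ≈ 1.6727e+9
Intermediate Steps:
S = -1/34211 (S = 1/(-34211) = -1/34211 ≈ -2.9230e-5)
-48893/S - 19716/(-11131) = -48893/(-1/34211) - 19716/(-11131) = -48893*(-34211) - 19716*(-1/11131) = 1672678423 + 19716/11131 = 18618583546129/11131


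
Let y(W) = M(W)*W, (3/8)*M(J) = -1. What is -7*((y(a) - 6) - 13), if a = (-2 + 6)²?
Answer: 1295/3 ≈ 431.67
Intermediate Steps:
a = 16 (a = 4² = 16)
M(J) = -8/3 (M(J) = (8/3)*(-1) = -8/3)
y(W) = -8*W/3
-7*((y(a) - 6) - 13) = -7*((-8/3*16 - 6) - 13) = -7*((-128/3 - 6) - 13) = -7*(-146/3 - 13) = -7*(-185/3) = 1295/3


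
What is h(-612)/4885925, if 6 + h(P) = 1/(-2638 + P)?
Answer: -19501/15879256250 ≈ -1.2281e-6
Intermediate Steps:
h(P) = -6 + 1/(-2638 + P)
h(-612)/4885925 = ((15829 - 6*(-612))/(-2638 - 612))/4885925 = ((15829 + 3672)/(-3250))*(1/4885925) = -1/3250*19501*(1/4885925) = -19501/3250*1/4885925 = -19501/15879256250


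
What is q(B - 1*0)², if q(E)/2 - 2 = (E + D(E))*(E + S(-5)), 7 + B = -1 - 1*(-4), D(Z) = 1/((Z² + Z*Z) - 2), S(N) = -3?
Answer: 797449/225 ≈ 3544.2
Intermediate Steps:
D(Z) = 1/(-2 + 2*Z²) (D(Z) = 1/((Z² + Z²) - 2) = 1/(2*Z² - 2) = 1/(-2 + 2*Z²))
B = -4 (B = -7 + (-1 - 1*(-4)) = -7 + (-1 + 4) = -7 + 3 = -4)
q(E) = 4 + 2*(-3 + E)*(E + 1/(2*(-1 + E²))) (q(E) = 4 + 2*((E + 1/(2*(-1 + E²)))*(E - 3)) = 4 + 2*((E + 1/(2*(-1 + E²)))*(-3 + E)) = 4 + 2*((-3 + E)*(E + 1/(2*(-1 + E²)))) = 4 + 2*(-3 + E)*(E + 1/(2*(-1 + E²))))
q(B - 1*0)² = ((-3 + (-4 - 1*0) + 2*(-1 + (-4 - 1*0)²)*(2 + (-4 - 1*0)² - 3*(-4 - 1*0)))/(-1 + (-4 - 1*0)²))² = ((-3 + (-4 + 0) + 2*(-1 + (-4 + 0)²)*(2 + (-4 + 0)² - 3*(-4 + 0)))/(-1 + (-4 + 0)²))² = ((-3 - 4 + 2*(-1 + (-4)²)*(2 + (-4)² - 3*(-4)))/(-1 + (-4)²))² = ((-3 - 4 + 2*(-1 + 16)*(2 + 16 + 12))/(-1 + 16))² = ((-3 - 4 + 2*15*30)/15)² = ((-3 - 4 + 900)/15)² = ((1/15)*893)² = (893/15)² = 797449/225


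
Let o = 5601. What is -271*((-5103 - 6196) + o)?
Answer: 1544158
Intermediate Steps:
-271*((-5103 - 6196) + o) = -271*((-5103 - 6196) + 5601) = -271*(-11299 + 5601) = -271*(-5698) = 1544158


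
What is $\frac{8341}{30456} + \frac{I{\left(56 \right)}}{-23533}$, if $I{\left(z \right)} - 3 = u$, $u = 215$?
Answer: $\frac{189649345}{716721048} \approx 0.26461$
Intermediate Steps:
$I{\left(z \right)} = 218$ ($I{\left(z \right)} = 3 + 215 = 218$)
$\frac{8341}{30456} + \frac{I{\left(56 \right)}}{-23533} = \frac{8341}{30456} + \frac{218}{-23533} = 8341 \cdot \frac{1}{30456} + 218 \left(- \frac{1}{23533}\right) = \frac{8341}{30456} - \frac{218}{23533} = \frac{189649345}{716721048}$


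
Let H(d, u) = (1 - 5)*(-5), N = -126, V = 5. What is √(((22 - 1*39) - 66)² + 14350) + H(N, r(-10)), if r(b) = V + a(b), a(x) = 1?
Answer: 20 + √21239 ≈ 165.74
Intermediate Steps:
r(b) = 6 (r(b) = 5 + 1 = 6)
H(d, u) = 20 (H(d, u) = -4*(-5) = 20)
√(((22 - 1*39) - 66)² + 14350) + H(N, r(-10)) = √(((22 - 1*39) - 66)² + 14350) + 20 = √(((22 - 39) - 66)² + 14350) + 20 = √((-17 - 66)² + 14350) + 20 = √((-83)² + 14350) + 20 = √(6889 + 14350) + 20 = √21239 + 20 = 20 + √21239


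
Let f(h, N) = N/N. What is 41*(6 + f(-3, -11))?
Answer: 287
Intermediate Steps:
f(h, N) = 1
41*(6 + f(-3, -11)) = 41*(6 + 1) = 41*7 = 287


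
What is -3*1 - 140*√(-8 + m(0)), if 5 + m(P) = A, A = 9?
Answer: -3 - 280*I ≈ -3.0 - 280.0*I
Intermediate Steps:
m(P) = 4 (m(P) = -5 + 9 = 4)
-3*1 - 140*√(-8 + m(0)) = -3*1 - 140*√(-8 + 4) = -3 - 280*I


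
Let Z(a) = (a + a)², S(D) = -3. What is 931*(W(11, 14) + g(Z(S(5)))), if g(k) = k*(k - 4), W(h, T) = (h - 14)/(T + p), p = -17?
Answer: 1073443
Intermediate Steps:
Z(a) = 4*a² (Z(a) = (2*a)² = 4*a²)
W(h, T) = (-14 + h)/(-17 + T) (W(h, T) = (h - 14)/(T - 17) = (-14 + h)/(-17 + T))
g(k) = k*(-4 + k)
931*(W(11, 14) + g(Z(S(5)))) = 931*((-14 + 11)/(-17 + 14) + (4*(-3)²)*(-4 + 4*(-3)²)) = 931*(-3/(-3) + (4*9)*(-4 + 4*9)) = 931*(-⅓*(-3) + 36*(-4 + 36)) = 931*(1 + 36*32) = 931*(1 + 1152) = 931*1153 = 1073443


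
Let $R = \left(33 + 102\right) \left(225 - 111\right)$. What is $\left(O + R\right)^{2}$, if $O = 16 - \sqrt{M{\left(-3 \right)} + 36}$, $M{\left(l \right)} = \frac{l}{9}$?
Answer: $\frac{\left(46218 - \sqrt{321}\right)^{2}}{9} \approx 2.3716 \cdot 10^{8}$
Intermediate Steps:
$M{\left(l \right)} = \frac{l}{9}$ ($M{\left(l \right)} = l \frac{1}{9} = \frac{l}{9}$)
$R = 15390$ ($R = 135 \cdot 114 = 15390$)
$O = 16 - \frac{\sqrt{321}}{3}$ ($O = 16 - \sqrt{\frac{1}{9} \left(-3\right) + 36} = 16 - \sqrt{- \frac{1}{3} + 36} = 16 - \sqrt{\frac{107}{3}} = 16 - \frac{\sqrt{321}}{3} \approx 10.028$)
$\left(O + R\right)^{2} = \left(\left(16 - \frac{\sqrt{321}}{3}\right) + 15390\right)^{2} = \left(15406 - \frac{\sqrt{321}}{3}\right)^{2}$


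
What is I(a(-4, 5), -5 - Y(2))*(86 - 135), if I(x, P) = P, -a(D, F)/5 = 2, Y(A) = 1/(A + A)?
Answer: 1029/4 ≈ 257.25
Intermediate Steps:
Y(A) = 1/(2*A)
a(D, F) = -10 (a(D, F) = -5*2 = -10)
I(a(-4, 5), -5 - Y(2))*(86 - 135) = (-5 - 1/(2*2))*(86 - 135) = (-5 - 1/(2*2))*(-49) = (-5 - 1*¼)*(-49) = (-5 - ¼)*(-49) = -21/4*(-49) = 1029/4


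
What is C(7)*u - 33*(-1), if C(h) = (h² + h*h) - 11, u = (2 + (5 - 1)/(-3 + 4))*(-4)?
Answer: -2055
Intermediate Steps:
u = -24 (u = (2 + 4/1)*(-4) = (2 + 4*1)*(-4) = (2 + 4)*(-4) = 6*(-4) = -24)
C(h) = -11 + 2*h² (C(h) = (h² + h²) - 11 = 2*h² - 11 = -11 + 2*h²)
C(7)*u - 33*(-1) = (-11 + 2*7²)*(-24) - 33*(-1) = (-11 + 2*49)*(-24) + 33 = (-11 + 98)*(-24) + 33 = 87*(-24) + 33 = -2088 + 33 = -2055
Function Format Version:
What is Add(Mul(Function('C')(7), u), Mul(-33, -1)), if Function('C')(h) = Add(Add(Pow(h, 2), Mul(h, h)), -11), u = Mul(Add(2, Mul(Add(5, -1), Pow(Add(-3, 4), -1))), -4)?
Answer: -2055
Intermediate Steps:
u = -24 (u = Mul(Add(2, Mul(4, Pow(1, -1))), -4) = Mul(Add(2, Mul(4, 1)), -4) = Mul(Add(2, 4), -4) = Mul(6, -4) = -24)
Function('C')(h) = Add(-11, Mul(2, Pow(h, 2))) (Function('C')(h) = Add(Add(Pow(h, 2), Pow(h, 2)), -11) = Add(Mul(2, Pow(h, 2)), -11) = Add(-11, Mul(2, Pow(h, 2))))
Add(Mul(Function('C')(7), u), Mul(-33, -1)) = Add(Mul(Add(-11, Mul(2, Pow(7, 2))), -24), Mul(-33, -1)) = Add(Mul(Add(-11, Mul(2, 49)), -24), 33) = Add(Mul(Add(-11, 98), -24), 33) = Add(Mul(87, -24), 33) = Add(-2088, 33) = -2055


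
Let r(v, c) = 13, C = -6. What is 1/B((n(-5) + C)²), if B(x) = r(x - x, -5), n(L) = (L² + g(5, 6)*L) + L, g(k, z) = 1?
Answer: 1/13 ≈ 0.076923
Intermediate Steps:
n(L) = L² + 2*L (n(L) = (L² + 1*L) + L = (L² + L) + L = (L + L²) + L = L² + 2*L)
B(x) = 13
1/B((n(-5) + C)²) = 1/13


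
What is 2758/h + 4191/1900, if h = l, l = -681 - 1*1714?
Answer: 959449/910100 ≈ 1.0542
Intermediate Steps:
l = -2395 (l = -681 - 1714 = -2395)
h = -2395
2758/h + 4191/1900 = 2758/(-2395) + 4191/1900 = 2758*(-1/2395) + 4191*(1/1900) = -2758/2395 + 4191/1900 = 959449/910100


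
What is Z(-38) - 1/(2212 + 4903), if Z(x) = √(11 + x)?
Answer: -1/7115 + 3*I*√3 ≈ -0.00014055 + 5.1962*I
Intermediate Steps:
Z(-38) - 1/(2212 + 4903) = √(11 - 38) - 1/(2212 + 4903) = √(-27) - 1/7115 = 3*I*√3 - 1*1/7115 = 3*I*√3 - 1/7115 = -1/7115 + 3*I*√3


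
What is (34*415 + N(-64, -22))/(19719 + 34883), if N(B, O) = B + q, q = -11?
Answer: 14035/54602 ≈ 0.25704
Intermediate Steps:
N(B, O) = -11 + B (N(B, O) = B - 11 = -11 + B)
(34*415 + N(-64, -22))/(19719 + 34883) = (34*415 + (-11 - 64))/(19719 + 34883) = (14110 - 75)/54602 = 14035*(1/54602) = 14035/54602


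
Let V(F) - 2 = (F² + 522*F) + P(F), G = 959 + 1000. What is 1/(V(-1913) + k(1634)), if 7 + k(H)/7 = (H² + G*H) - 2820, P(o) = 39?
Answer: 1/43737969 ≈ 2.2863e-8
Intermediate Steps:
G = 1959
V(F) = 41 + F² + 522*F (V(F) = 2 + ((F² + 522*F) + 39) = 2 + (39 + F² + 522*F) = 41 + F² + 522*F)
k(H) = -19789 + 7*H² + 13713*H (k(H) = -49 + 7*((H² + 1959*H) - 2820) = -49 + 7*(-2820 + H² + 1959*H) = -49 + (-19740 + 7*H² + 13713*H) = -19789 + 7*H² + 13713*H)
1/(V(-1913) + k(1634)) = 1/((41 + (-1913)² + 522*(-1913)) + (-19789 + 7*1634² + 13713*1634)) = 1/((41 + 3659569 - 998586) + (-19789 + 7*2669956 + 22407042)) = 1/(2661024 + (-19789 + 18689692 + 22407042)) = 1/(2661024 + 41076945) = 1/43737969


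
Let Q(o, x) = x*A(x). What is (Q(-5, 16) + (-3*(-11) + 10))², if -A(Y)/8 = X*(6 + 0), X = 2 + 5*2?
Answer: 84143929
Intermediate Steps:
X = 12 (X = 2 + 10 = 12)
A(Y) = -576 (A(Y) = -96*(6 + 0) = -96*6 = -8*72 = -576)
Q(o, x) = -576*x (Q(o, x) = x*(-576) = -576*x)
(Q(-5, 16) + (-3*(-11) + 10))² = (-576*16 + (-3*(-11) + 10))² = (-9216 + (33 + 10))² = (-9216 + 43)² = (-9173)² = 84143929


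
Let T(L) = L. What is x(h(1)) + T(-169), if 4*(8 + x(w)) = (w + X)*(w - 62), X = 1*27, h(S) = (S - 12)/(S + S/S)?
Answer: -8637/16 ≈ -539.81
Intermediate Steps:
h(S) = (-12 + S)/(1 + S) (h(S) = (-12 + S)/(S + 1) = (-12 + S)/(1 + S))
X = 27
x(w) = -8 + (-62 + w)*(27 + w)/4 (x(w) = -8 + ((w + 27)*(w - 62))/4 = -8 + ((27 + w)*(-62 + w))/4 = -8 + ((-62 + w)*(27 + w))/4 = -8 + (-62 + w)*(27 + w)/4)
x(h(1)) + T(-169) = (-853/2 - 35*(-12 + 1)/(4*(1 + 1)) + ((-12 + 1)/(1 + 1))²/4) - 169 = (-853/2 - 35*(-11)/(4*2) + (-11/2)²/4) - 169 = (-853/2 - 35*(-11)/8 + ((½)*(-11))²/4) - 169 = (-853/2 - 35/4*(-11/2) + (-11/2)²/4) - 169 = (-853/2 + 385/8 + (¼)*(121/4)) - 169 = (-853/2 + 385/8 + 121/16) - 169 = -5933/16 - 169 = -8637/16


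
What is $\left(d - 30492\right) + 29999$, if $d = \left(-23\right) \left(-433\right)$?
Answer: $9466$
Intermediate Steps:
$d = 9959$
$\left(d - 30492\right) + 29999 = \left(9959 - 30492\right) + 29999 = -20533 + 29999 = 9466$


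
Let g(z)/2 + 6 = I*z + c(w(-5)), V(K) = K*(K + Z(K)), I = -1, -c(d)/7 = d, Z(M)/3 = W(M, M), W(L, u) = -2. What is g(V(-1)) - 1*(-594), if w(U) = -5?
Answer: 638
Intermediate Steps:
Z(M) = -6 (Z(M) = 3*(-2) = -6)
c(d) = -7*d
V(K) = K*(-6 + K) (V(K) = K*(K - 6) = K*(-6 + K))
g(z) = 58 - 2*z (g(z) = -12 + 2*(-z - 7*(-5)) = -12 + 2*(-z + 35) = -12 + 2*(35 - z) = -12 + (70 - 2*z) = 58 - 2*z)
g(V(-1)) - 1*(-594) = (58 - (-2)*(-6 - 1)) - 1*(-594) = (58 - (-2)*(-7)) + 594 = (58 - 2*7) + 594 = (58 - 14) + 594 = 44 + 594 = 638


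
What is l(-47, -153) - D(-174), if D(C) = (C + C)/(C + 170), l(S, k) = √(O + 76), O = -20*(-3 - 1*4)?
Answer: -87 + 6*√6 ≈ -72.303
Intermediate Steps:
O = 140 (O = -20*(-3 - 4) = -20*(-7) = 140)
l(S, k) = 6*√6 (l(S, k) = √(140 + 76) = √216 = 6*√6)
D(C) = 2*C/(170 + C) (D(C) = (2*C)/(170 + C) = 2*C/(170 + C))
l(-47, -153) - D(-174) = 6*√6 - 2*(-174)/(170 - 174) = 6*√6 - 2*(-174)/(-4) = 6*√6 - 2*(-174)*(-1)/4 = 6*√6 - 1*87 = 6*√6 - 87 = -87 + 6*√6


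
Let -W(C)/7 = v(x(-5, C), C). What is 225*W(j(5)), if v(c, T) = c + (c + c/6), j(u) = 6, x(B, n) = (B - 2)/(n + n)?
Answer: 15925/8 ≈ 1990.6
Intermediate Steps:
x(B, n) = (-2 + B)/(2*n) (x(B, n) = (-2 + B)/((2*n)) = (-2 + B)*(1/(2*n)) = (-2 + B)/(2*n))
v(c, T) = 13*c/6 (v(c, T) = c + (c + c*(⅙)) = c + (c + c/6) = c + 7*c/6 = 13*c/6)
W(C) = 637/(12*C) (W(C) = -91*(-2 - 5)/(2*C)/6 = -91*(½)*(-7)/C/6 = -91*(-7/(2*C))/6 = -(-637)/(12*C) = 637/(12*C))
225*W(j(5)) = 225*((637/12)/6) = 225*((637/12)*(⅙)) = 225*(637/72) = 15925/8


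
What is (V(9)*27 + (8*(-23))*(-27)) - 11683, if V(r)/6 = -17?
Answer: -9469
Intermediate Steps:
V(r) = -102 (V(r) = 6*(-17) = -102)
(V(9)*27 + (8*(-23))*(-27)) - 11683 = (-102*27 + (8*(-23))*(-27)) - 11683 = (-2754 - 184*(-27)) - 11683 = (-2754 + 4968) - 11683 = 2214 - 11683 = -9469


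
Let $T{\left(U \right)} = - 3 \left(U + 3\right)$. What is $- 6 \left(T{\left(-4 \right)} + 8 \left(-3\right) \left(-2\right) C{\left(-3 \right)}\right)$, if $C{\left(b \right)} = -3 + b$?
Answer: $1710$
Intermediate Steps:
$T{\left(U \right)} = -9 - 3 U$ ($T{\left(U \right)} = - 3 \left(3 + U\right) = -9 - 3 U$)
$- 6 \left(T{\left(-4 \right)} + 8 \left(-3\right) \left(-2\right) C{\left(-3 \right)}\right) = - 6 \left(\left(-9 - -12\right) + 8 \left(-3\right) \left(-2\right) \left(-3 - 3\right)\right) = - 6 \left(\left(-9 + 12\right) + 8 \cdot 6 \left(-6\right)\right) = - 6 \left(3 + 8 \left(-36\right)\right) = - 6 \left(3 - 288\right) = \left(-6\right) \left(-285\right) = 1710$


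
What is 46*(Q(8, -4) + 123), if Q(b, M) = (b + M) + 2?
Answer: 5934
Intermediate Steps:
Q(b, M) = 2 + M + b (Q(b, M) = (M + b) + 2 = 2 + M + b)
46*(Q(8, -4) + 123) = 46*((2 - 4 + 8) + 123) = 46*(6 + 123) = 46*129 = 5934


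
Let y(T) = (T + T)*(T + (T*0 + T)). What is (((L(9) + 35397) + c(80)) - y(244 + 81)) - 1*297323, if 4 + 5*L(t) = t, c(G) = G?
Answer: -684345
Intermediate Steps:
L(t) = -⅘ + t/5
y(T) = 4*T² (y(T) = (2*T)*(T + (0 + T)) = (2*T)*(T + T) = (2*T)*(2*T) = 4*T²)
(((L(9) + 35397) + c(80)) - y(244 + 81)) - 1*297323 = ((((-⅘ + (⅕)*9) + 35397) + 80) - 4*(244 + 81)²) - 1*297323 = ((((-⅘ + 9/5) + 35397) + 80) - 4*325²) - 297323 = (((1 + 35397) + 80) - 4*105625) - 297323 = ((35398 + 80) - 1*422500) - 297323 = (35478 - 422500) - 297323 = -387022 - 297323 = -684345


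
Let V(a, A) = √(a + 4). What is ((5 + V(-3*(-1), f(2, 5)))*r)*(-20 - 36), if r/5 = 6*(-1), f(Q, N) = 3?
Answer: 8400 + 1680*√7 ≈ 12845.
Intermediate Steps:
V(a, A) = √(4 + a)
r = -30 (r = 5*(6*(-1)) = 5*(-6) = -30)
((5 + V(-3*(-1), f(2, 5)))*r)*(-20 - 36) = ((5 + √(4 - 3*(-1)))*(-30))*(-20 - 36) = ((5 + √(4 + 3))*(-30))*(-56) = ((5 + √7)*(-30))*(-56) = (-150 - 30*√7)*(-56) = 8400 + 1680*√7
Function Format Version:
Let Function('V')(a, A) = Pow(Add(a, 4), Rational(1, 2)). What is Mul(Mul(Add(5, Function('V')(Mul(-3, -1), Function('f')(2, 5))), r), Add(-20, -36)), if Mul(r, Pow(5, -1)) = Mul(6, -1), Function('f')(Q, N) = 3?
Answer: Add(8400, Mul(1680, Pow(7, Rational(1, 2)))) ≈ 12845.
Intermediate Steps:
Function('V')(a, A) = Pow(Add(4, a), Rational(1, 2))
r = -30 (r = Mul(5, Mul(6, -1)) = Mul(5, -6) = -30)
Mul(Mul(Add(5, Function('V')(Mul(-3, -1), Function('f')(2, 5))), r), Add(-20, -36)) = Mul(Mul(Add(5, Pow(Add(4, Mul(-3, -1)), Rational(1, 2))), -30), Add(-20, -36)) = Mul(Mul(Add(5, Pow(Add(4, 3), Rational(1, 2))), -30), -56) = Mul(Mul(Add(5, Pow(7, Rational(1, 2))), -30), -56) = Mul(Add(-150, Mul(-30, Pow(7, Rational(1, 2)))), -56) = Add(8400, Mul(1680, Pow(7, Rational(1, 2))))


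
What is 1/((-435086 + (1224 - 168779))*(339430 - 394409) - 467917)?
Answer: 1/33132131622 ≈ 3.0182e-11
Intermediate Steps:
1/((-435086 + (1224 - 168779))*(339430 - 394409) - 467917) = 1/((-435086 - 167555)*(-54979) - 467917) = 1/(-602641*(-54979) - 467917) = 1/(33132599539 - 467917) = 1/33132131622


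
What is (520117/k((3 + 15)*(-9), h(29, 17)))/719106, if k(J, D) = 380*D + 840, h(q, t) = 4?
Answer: 520117/1697090160 ≈ 0.00030648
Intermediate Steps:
k(J, D) = 840 + 380*D
(520117/k((3 + 15)*(-9), h(29, 17)))/719106 = (520117/(840 + 380*4))/719106 = (520117/(840 + 1520))*(1/719106) = (520117/2360)*(1/719106) = 520117/1697090160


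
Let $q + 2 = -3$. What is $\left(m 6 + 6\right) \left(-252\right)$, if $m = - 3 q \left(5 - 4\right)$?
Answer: $-24192$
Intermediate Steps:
$q = -5$ ($q = -2 - 3 = -5$)
$m = 15$ ($m = \left(-3\right) \left(-5\right) \left(5 - 4\right) = 15 \cdot 1 = 15$)
$\left(m 6 + 6\right) \left(-252\right) = \left(15 \cdot 6 + 6\right) \left(-252\right) = \left(90 + 6\right) \left(-252\right) = 96 \left(-252\right) = -24192$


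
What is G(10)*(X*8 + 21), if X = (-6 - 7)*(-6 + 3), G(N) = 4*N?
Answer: 13320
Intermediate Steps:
X = 39 (X = -13*(-3) = 39)
G(10)*(X*8 + 21) = (4*10)*(39*8 + 21) = 40*(312 + 21) = 40*333 = 13320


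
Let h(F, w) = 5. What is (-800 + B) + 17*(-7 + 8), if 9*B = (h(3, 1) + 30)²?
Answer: -5822/9 ≈ -646.89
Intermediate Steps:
B = 1225/9 (B = (5 + 30)²/9 = (⅑)*35² = (⅑)*1225 = 1225/9 ≈ 136.11)
(-800 + B) + 17*(-7 + 8) = (-800 + 1225/9) + 17*(-7 + 8) = -5975/9 + 17*1 = -5975/9 + 17 = -5822/9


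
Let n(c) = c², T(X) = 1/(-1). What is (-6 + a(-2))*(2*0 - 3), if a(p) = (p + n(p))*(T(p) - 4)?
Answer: 48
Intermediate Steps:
T(X) = -1
a(p) = -5*p - 5*p² (a(p) = (p + p²)*(-1 - 4) = (p + p²)*(-5) = -5*p - 5*p²)
(-6 + a(-2))*(2*0 - 3) = (-6 + 5*(-2)*(-1 - 1*(-2)))*(2*0 - 3) = (-6 + 5*(-2)*(-1 + 2))*(0 - 3) = (-6 + 5*(-2)*1)*(-3) = (-6 - 10)*(-3) = -16*(-3) = 48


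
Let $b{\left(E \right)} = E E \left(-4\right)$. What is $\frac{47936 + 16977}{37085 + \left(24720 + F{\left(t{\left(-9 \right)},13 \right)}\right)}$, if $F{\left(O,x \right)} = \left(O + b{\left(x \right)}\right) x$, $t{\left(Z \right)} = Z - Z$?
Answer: $\frac{64913}{53017} \approx 1.2244$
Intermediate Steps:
$t{\left(Z \right)} = 0$
$b{\left(E \right)} = - 4 E^{2}$ ($b{\left(E \right)} = E^{2} \left(-4\right) = - 4 E^{2}$)
$F{\left(O,x \right)} = x \left(O - 4 x^{2}\right)$ ($F{\left(O,x \right)} = \left(O - 4 x^{2}\right) x = x \left(O - 4 x^{2}\right)$)
$\frac{47936 + 16977}{37085 + \left(24720 + F{\left(t{\left(-9 \right)},13 \right)}\right)} = \frac{47936 + 16977}{37085 + \left(24720 + 13 \left(0 - 4 \cdot 13^{2}\right)\right)} = \frac{64913}{37085 + \left(24720 + 13 \left(0 - 676\right)\right)} = \frac{64913}{37085 + \left(24720 + 13 \left(-676\right)\right)} = \frac{64913}{37085 + \left(24720 - 8788\right)} = \frac{64913}{37085 + 15932} = \frac{64913}{53017}$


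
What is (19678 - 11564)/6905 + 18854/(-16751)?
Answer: 5730744/115665655 ≈ 0.049546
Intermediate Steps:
(19678 - 11564)/6905 + 18854/(-16751) = 8114*(1/6905) + 18854*(-1/16751) = 8114/6905 - 18854/16751 = 5730744/115665655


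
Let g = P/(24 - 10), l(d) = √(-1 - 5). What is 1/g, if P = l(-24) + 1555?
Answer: 3110/345433 - 2*I*√6/345433 ≈ 0.0090032 - 1.4182e-5*I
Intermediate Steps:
l(d) = I*√6 (l(d) = √(-6) = I*√6)
P = 1555 + I*√6 (P = I*√6 + 1555 = 1555 + I*√6 ≈ 1555.0 + 2.4495*I)
g = 1555/14 + I*√6/14 (g = (1555 + I*√6)/(24 - 10) = (1555 + I*√6)/14 = 1555/14 + I*√6/14 ≈ 111.07 + 0.17496*I)
1/g = 1/(1555/14 + I*√6/14)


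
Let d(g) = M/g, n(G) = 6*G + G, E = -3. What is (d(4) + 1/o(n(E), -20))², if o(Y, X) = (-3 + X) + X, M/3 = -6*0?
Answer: 1/1849 ≈ 0.00054083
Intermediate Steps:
M = 0 (M = 3*(-6*0) = 3*0 = 0)
n(G) = 7*G
o(Y, X) = -3 + 2*X
d(g) = 0 (d(g) = 0/g = 0)
(d(4) + 1/o(n(E), -20))² = (0 + 1/(-3 + 2*(-20)))² = (0 + 1/(-3 - 40))² = (0 + 1/(-43))² = (0 - 1/43)² = (-1/43)² = 1/1849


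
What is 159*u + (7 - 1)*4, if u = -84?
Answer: -13332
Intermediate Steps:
159*u + (7 - 1)*4 = 159*(-84) + (7 - 1)*4 = -13356 + 6*4 = -13356 + 24 = -13332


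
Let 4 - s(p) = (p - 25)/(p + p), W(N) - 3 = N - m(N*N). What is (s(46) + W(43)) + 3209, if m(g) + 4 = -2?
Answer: 300359/92 ≈ 3264.8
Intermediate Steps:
m(g) = -6 (m(g) = -4 - 2 = -6)
W(N) = 9 + N (W(N) = 3 + (N - 1*(-6)) = 3 + (N + 6) = 3 + (6 + N) = 9 + N)
s(p) = 4 - (-25 + p)/(2*p) (s(p) = 4 - (p - 25)/(p + p) = 4 - (-25 + p)/(2*p))
(s(46) + W(43)) + 3209 = ((½)*(25 + 7*46)/46 + (9 + 43)) + 3209 = ((½)*(1/46)*(25 + 322) + 52) + 3209 = ((½)*(1/46)*347 + 52) + 3209 = (347/92 + 52) + 3209 = 5131/92 + 3209 = 300359/92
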